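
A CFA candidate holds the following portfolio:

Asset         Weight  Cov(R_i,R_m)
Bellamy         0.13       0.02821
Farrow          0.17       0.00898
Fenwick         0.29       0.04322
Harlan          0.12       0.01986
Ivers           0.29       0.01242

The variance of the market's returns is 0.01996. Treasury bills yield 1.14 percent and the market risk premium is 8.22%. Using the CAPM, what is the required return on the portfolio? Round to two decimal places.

10.91%

β_Bellamy = 0.02821 / 0.01996 = 1.4133
β_Farrow = 0.00898 / 0.01996 = 0.4499
β_Fenwick = 0.04322 / 0.01996 = 2.1653
β_Harlan = 0.01986 / 0.01996 = 0.9950
β_Ivers = 0.01242 / 0.01996 = 0.6222
β_P = Σ w_i β_i = 0.13×1.4133 + 0.17×0.4499 + 0.29×2.1653 + 0.12×0.9950 + 0.29×0.6222 = 1.1880
E(R_P) = R_f + β_P × MRP = 1.14% + 1.1880 × 8.22% = 10.91%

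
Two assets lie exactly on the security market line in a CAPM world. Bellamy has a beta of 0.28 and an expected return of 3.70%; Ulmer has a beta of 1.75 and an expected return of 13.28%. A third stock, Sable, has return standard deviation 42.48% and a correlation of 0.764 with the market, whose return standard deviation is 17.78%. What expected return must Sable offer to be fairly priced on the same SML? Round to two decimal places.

13.77%

MRP = (13.28% − 3.70%) / (1.75 − 0.28) = 6.5170%
R_f = 3.70% − 0.28 × 6.5170% = 1.8752%
β_Sable = ρ·σ_i/σ_m = 0.764 × 42.48 / 17.78 = 1.8253
E(R_Sable) = R_f + β × MRP = 1.8752% + 1.8253 × 6.5170% = 13.77%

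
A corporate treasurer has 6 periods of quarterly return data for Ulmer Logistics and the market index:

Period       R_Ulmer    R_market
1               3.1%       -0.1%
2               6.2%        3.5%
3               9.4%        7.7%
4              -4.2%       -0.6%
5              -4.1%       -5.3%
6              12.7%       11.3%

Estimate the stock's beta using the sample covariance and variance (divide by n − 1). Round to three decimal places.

Mean R_i = (3.1 + 6.2 + 9.4 − 4.2 − 4.1 + 12.7) / 6 = 3.8500%
Mean R_m = (-0.1 + 3.5 + 7.7 − 0.6 − 5.3 + 11.3) / 6 = 2.7500%
Σ(R_i − R̄_i)(R_m − R̄_m) = 198.0050  ⇒  Cov = 198.0050 / 5 = 39.6010
Σ(R_m − R̄_m)² = 182.3150  ⇒  Var(R_m) = 182.3150 / 5 = 36.4630
β = Cov / Var(R_m) = 39.6010 / 36.4630 = 1.0861

1.086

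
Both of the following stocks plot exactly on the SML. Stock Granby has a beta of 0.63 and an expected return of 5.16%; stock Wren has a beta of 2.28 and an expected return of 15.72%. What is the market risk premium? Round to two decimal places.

6.40%

Both satisfy E(R) = R_f + β·MRP, so the slope of the SML is
MRP = (15.72% − 5.16%) / (2.28 − 0.63) = 10.56% / 1.65 = 6.4000%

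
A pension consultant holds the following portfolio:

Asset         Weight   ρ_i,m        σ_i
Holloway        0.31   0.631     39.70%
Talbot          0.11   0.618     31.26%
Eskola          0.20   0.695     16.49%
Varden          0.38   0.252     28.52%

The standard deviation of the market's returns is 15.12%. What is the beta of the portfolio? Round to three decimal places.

0.986

β_Holloway = 0.631 × 39.70% / 15.12% = 1.6568
β_Talbot = 0.618 × 31.26% / 15.12% = 1.2777
β_Eskola = 0.695 × 16.49% / 15.12% = 0.7580
β_Varden = 0.252 × 28.52% / 15.12% = 0.4753
β_P = Σ w_i β_i = 0.31×1.6568 + 0.11×1.2777 + 0.20×0.7580 + 0.38×0.4753 = 0.9864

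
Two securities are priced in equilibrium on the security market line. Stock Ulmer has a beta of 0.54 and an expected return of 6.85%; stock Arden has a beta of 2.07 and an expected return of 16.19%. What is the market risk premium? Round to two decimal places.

Both satisfy E(R) = R_f + β·MRP, so the slope of the SML is
MRP = (16.19% − 6.85%) / (2.07 − 0.54) = 9.34% / 1.53 = 6.1046%

6.10%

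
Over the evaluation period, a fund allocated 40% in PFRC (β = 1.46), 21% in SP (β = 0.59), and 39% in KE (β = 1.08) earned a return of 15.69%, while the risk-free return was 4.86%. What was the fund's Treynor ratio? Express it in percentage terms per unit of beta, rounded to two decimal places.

9.59%

β_P = 0.40×1.46 + 0.21×0.59 + 0.39×1.08 = 1.1291
Treynor = (R_P − R_f) / β_P = (15.69% − 4.86%) / 1.1291 = 10.83% / 1.1291 = 9.59%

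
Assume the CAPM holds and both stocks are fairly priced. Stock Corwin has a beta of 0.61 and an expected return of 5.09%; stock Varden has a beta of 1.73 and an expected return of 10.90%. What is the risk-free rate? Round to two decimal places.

Both satisfy E(R) = R_f + β·MRP, so the slope of the SML is
MRP = (10.90% − 5.09%) / (1.73 − 0.61) = 5.81% / 1.12 = 5.1875%
R_f = E(R_Corwin) − β_Corwin·MRP = 5.09% − 0.61 × 5.1875% = 1.9256%

1.93%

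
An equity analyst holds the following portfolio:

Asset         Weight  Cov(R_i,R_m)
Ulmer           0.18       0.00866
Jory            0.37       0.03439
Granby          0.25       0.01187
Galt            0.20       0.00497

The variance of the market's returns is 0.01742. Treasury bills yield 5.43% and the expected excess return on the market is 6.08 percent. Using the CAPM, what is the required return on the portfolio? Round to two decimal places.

β_Ulmer = 0.00866 / 0.01742 = 0.4971
β_Jory = 0.03439 / 0.01742 = 1.9742
β_Granby = 0.01187 / 0.01742 = 0.6814
β_Galt = 0.00497 / 0.01742 = 0.2853
β_P = Σ w_i β_i = 0.18×0.4971 + 0.37×1.9742 + 0.25×0.6814 + 0.20×0.2853 = 1.0473
E(R_P) = R_f + β_P × MRP = 5.43% + 1.0473 × 6.08% = 11.80%

11.80%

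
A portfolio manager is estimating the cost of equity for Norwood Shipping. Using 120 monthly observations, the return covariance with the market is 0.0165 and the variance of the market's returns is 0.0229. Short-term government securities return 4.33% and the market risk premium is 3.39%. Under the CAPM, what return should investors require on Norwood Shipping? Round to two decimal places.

6.77%

β = Cov(R_i, R_m) / Var(R_m) = 0.0165 / 0.0229 = 0.7205
E(R) = R_f + β × MRP = 4.33% + 0.7205 × 3.39% = 6.77%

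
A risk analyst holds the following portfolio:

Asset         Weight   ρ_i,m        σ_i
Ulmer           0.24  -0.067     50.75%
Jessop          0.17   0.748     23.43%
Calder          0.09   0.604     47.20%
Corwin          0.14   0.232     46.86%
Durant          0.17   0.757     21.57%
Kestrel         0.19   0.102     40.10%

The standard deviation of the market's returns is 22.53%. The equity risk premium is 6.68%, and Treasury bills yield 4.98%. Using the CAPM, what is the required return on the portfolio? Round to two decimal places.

β_Ulmer = -0.067 × 50.75% / 22.53% = -0.1509
β_Jessop = 0.748 × 23.43% / 22.53% = 0.7779
β_Calder = 0.604 × 47.20% / 22.53% = 1.2654
β_Corwin = 0.232 × 46.86% / 22.53% = 0.4825
β_Durant = 0.757 × 21.57% / 22.53% = 0.7247
β_Kestrel = 0.102 × 40.10% / 22.53% = 0.1815
β_P = Σ w_i β_i = 0.24×-0.1509 + 0.17×0.7779 + 0.09×1.2654 + 0.14×0.4825 + 0.17×0.7247 + 0.19×0.1815 = 0.4351
E(R_P) = R_f + β_P × MRP = 4.98% + 0.4351 × 6.68% = 7.89%

7.89%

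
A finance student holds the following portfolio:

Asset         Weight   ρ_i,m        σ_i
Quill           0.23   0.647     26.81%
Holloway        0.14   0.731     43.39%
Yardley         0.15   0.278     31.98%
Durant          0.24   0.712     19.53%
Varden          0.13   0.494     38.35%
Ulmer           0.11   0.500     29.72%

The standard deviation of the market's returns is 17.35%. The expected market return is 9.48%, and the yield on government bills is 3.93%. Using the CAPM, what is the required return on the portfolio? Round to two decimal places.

9.43%

β_Quill = 0.647 × 26.81% / 17.35% = 0.9998
β_Holloway = 0.731 × 43.39% / 17.35% = 1.8281
β_Yardley = 0.278 × 31.98% / 17.35% = 0.5124
β_Durant = 0.712 × 19.53% / 17.35% = 0.8015
β_Varden = 0.494 × 38.35% / 17.35% = 1.0919
β_Ulmer = 0.500 × 29.72% / 17.35% = 0.8565
β_P = Σ w_i β_i = 0.23×0.9998 + 0.14×1.8281 + 0.15×0.5124 + 0.24×0.8015 + 0.13×1.0919 + 0.11×0.8565 = 0.9913
MRP = 9.48% − 3.93% = 5.55%
E(R_P) = R_f + β_P × MRP = 3.93% + 0.9913 × 5.55% = 9.43%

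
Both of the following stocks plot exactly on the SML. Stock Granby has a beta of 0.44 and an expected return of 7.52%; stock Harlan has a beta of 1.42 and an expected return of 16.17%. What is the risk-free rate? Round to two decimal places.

3.64%

Both satisfy E(R) = R_f + β·MRP, so the slope of the SML is
MRP = (16.17% − 7.52%) / (1.42 − 0.44) = 8.65% / 0.98 = 8.8265%
R_f = E(R_Granby) − β_Granby·MRP = 7.52% − 0.44 × 8.8265% = 3.6363%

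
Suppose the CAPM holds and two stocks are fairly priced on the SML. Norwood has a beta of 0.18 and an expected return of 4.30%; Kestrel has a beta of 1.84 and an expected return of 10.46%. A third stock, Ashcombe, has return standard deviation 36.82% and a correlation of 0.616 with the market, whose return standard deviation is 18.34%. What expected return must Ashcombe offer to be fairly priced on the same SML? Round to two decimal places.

MRP = (10.46% − 4.30%) / (1.84 − 0.18) = 3.7108%
R_f = 4.30% − 0.18 × 3.7108% = 3.6321%
β_Ashcombe = ρ·σ_i/σ_m = 0.616 × 36.82 / 18.34 = 1.2367
E(R_Ashcombe) = R_f + β × MRP = 3.6321% + 1.2367 × 3.7108% = 8.22%

8.22%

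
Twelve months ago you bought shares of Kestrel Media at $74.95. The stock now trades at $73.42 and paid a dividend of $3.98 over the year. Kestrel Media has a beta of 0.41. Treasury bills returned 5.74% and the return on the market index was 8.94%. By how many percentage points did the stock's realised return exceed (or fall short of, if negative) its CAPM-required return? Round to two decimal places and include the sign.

-3.78%

Realised HPR = (P1 + D1 − P0) / P0 = (73.42 + 3.98 − 74.95) / 74.95 = 2.45 / 74.95 = 3.2688%
MRP = 8.94% − 5.74% = 3.20%
CAPM required = R_f + β·MRP = 5.74% + 0.41 × 3.20% = 7.0520%
α = realised − required = 3.2688% − 7.0520% = -3.78%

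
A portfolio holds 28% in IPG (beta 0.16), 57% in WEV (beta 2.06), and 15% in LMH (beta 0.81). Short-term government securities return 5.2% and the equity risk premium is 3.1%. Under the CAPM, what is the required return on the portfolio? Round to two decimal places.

β_P = Σ w_i β_i = 0.28×0.16 + 0.57×2.06 + 0.15×0.81 = 1.3405
E(R_P) = R_f + β_P × MRP = 5.2% + 1.3405 × 3.1% = 9.36%

9.36%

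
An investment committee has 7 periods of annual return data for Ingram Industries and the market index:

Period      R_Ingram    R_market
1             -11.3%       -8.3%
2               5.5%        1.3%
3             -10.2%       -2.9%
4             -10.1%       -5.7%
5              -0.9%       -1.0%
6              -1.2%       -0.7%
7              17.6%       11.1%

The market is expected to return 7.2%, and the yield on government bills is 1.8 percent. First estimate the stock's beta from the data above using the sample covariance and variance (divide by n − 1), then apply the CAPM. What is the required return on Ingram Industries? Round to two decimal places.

Mean R_i = (-11.3 + 5.5 − 10.2 − 10.1 − 0.9 − 1.2 + 17.6) / 7 = -1.5143%
Mean R_m = (-8.3 + 1.3 − 2.9 − 5.7 − 1.0 − 0.7 + 11.1) / 7 = -0.8857%
Σ(R_i − R̄_i)(R_m − R̄_m) = 375.8014  ⇒  Cov = 375.8014 / 6 = 62.6336
Σ(R_m − R̄_m)² = 230.6886  ⇒  Var(R_m) = 230.6886 / 6 = 38.4481
β = Cov / Var(R_m) = 62.6336 / 38.4481 = 1.6290
MRP = 7.2% − 1.8% = 5.40%
E(R) = R_f + β × MRP = 1.8% + 1.6290 × 5.4% = 10.60%

10.60%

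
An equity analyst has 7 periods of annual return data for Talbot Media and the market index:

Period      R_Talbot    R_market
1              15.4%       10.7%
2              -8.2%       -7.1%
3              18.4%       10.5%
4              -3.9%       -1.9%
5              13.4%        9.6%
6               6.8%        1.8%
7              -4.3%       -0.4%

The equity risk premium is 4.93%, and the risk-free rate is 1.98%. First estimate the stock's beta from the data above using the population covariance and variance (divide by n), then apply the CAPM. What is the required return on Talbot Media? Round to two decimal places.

9.30%

Mean R_i = (15.4 − 8.2 + 18.4 − 3.9 + 13.4 + 6.8 − 4.3) / 7 = 5.3714%
Mean R_m = (10.7 − 7.1 + 10.5 − 1.9 + 9.6 + 1.8 − 0.4) / 7 = 3.3143%
Σ(R_i − R̄_i)(R_m − R̄_m) = 441.5929  ⇒  Cov = 441.5929 / 7 = 63.0847
Σ(R_m − R̄_m)² = 297.4286  ⇒  Var(R_m) = 297.4286 / 7 = 42.4898
β = Cov / Var(R_m) = 63.0847 / 42.4898 = 1.4847
E(R) = R_f + β × MRP = 1.98% + 1.4847 × 4.93% = 9.30%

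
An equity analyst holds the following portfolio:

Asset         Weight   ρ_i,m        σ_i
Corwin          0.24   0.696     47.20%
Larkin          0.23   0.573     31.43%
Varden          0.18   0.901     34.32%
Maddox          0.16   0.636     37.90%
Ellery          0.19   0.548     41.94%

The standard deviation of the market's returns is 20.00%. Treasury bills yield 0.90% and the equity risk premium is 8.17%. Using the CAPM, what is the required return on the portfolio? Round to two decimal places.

β_Corwin = 0.696 × 47.20% / 20.00% = 1.6426
β_Larkin = 0.573 × 31.43% / 20.00% = 0.9005
β_Varden = 0.901 × 34.32% / 20.00% = 1.5461
β_Maddox = 0.636 × 37.90% / 20.00% = 1.2052
β_Ellery = 0.548 × 41.94% / 20.00% = 1.1492
β_P = Σ w_i β_i = 0.24×1.6426 + 0.23×0.9005 + 0.18×1.5461 + 0.16×1.2052 + 0.19×1.1492 = 1.2908
E(R_P) = R_f + β_P × MRP = 0.90% + 1.2908 × 8.17% = 11.45%

11.45%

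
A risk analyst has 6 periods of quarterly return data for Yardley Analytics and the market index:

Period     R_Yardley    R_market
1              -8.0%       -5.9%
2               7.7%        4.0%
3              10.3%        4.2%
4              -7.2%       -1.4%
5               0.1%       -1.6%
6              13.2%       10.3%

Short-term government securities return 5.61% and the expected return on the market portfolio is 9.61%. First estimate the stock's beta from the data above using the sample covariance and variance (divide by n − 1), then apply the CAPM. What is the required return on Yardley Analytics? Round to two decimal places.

Mean R_i = (-8.0 + 7.7 + 10.3 − 7.2 + 0.1 + 13.2) / 6 = 2.6833%
Mean R_m = (-5.9 + 4.0 + 4.2 − 1.4 − 1.6 + 10.3) / 6 = 1.6000%
Σ(R_i − R̄_i)(R_m − R̄_m) = 241.3800  ⇒  Cov = 241.3800 / 5 = 48.2760
Σ(R_m − R̄_m)² = 163.7000  ⇒  Var(R_m) = 163.7000 / 5 = 32.7400
β = Cov / Var(R_m) = 48.2760 / 32.7400 = 1.4745
MRP = 9.61% − 5.61% = 4.00%
E(R) = R_f + β × MRP = 5.61% + 1.4745 × 4.00% = 11.51%

11.51%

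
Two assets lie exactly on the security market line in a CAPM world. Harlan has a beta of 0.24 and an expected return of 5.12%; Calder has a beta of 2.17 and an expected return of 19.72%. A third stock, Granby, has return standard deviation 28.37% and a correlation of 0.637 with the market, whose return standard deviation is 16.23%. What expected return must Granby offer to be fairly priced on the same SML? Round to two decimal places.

11.73%

MRP = (19.72% − 5.12%) / (2.17 − 0.24) = 7.5648%
R_f = 5.12% − 0.24 × 7.5648% = 3.3044%
β_Granby = ρ·σ_i/σ_m = 0.637 × 28.37 / 16.23 = 1.1135
E(R_Granby) = R_f + β × MRP = 3.3044% + 1.1135 × 7.5648% = 11.73%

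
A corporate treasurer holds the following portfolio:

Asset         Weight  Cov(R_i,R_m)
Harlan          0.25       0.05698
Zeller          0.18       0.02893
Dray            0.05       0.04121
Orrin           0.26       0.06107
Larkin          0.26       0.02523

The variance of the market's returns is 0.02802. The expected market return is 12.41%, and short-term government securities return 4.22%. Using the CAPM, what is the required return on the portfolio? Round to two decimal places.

β_Harlan = 0.05698 / 0.02802 = 2.0335
β_Zeller = 0.02893 / 0.02802 = 1.0325
β_Dray = 0.04121 / 0.02802 = 1.4707
β_Orrin = 0.06107 / 0.02802 = 2.1795
β_Larkin = 0.02523 / 0.02802 = 0.9004
β_P = Σ w_i β_i = 0.25×2.0335 + 0.18×1.0325 + 0.05×1.4707 + 0.26×2.1795 + 0.26×0.9004 = 1.5685
MRP = 12.41% − 4.22% = 8.19%
E(R_P) = R_f + β_P × MRP = 4.22% + 1.5685 × 8.19% = 17.07%

17.07%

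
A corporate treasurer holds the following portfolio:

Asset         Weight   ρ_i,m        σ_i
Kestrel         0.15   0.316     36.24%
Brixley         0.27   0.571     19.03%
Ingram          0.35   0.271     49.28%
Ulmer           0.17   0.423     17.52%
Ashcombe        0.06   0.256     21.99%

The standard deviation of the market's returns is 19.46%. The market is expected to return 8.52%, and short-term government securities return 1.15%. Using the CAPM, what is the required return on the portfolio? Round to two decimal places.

5.29%

β_Kestrel = 0.316 × 36.24% / 19.46% = 0.5885
β_Brixley = 0.571 × 19.03% / 19.46% = 0.5584
β_Ingram = 0.271 × 49.28% / 19.46% = 0.6863
β_Ulmer = 0.423 × 17.52% / 19.46% = 0.3808
β_Ashcombe = 0.256 × 21.99% / 19.46% = 0.2893
β_P = Σ w_i β_i = 0.15×0.5885 + 0.27×0.5584 + 0.35×0.6863 + 0.17×0.3808 + 0.06×0.2893 = 0.5613
MRP = 8.52% − 1.15% = 7.37%
E(R_P) = R_f + β_P × MRP = 1.15% + 0.5613 × 7.37% = 5.29%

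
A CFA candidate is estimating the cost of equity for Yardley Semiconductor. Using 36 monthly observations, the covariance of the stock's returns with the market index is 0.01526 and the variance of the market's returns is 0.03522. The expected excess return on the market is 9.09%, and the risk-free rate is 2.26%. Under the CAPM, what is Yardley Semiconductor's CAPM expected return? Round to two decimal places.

6.20%

β = Cov(R_i, R_m) / Var(R_m) = 0.01526 / 0.03522 = 0.4333
E(R) = R_f + β × MRP = 2.26% + 0.4333 × 9.09% = 6.20%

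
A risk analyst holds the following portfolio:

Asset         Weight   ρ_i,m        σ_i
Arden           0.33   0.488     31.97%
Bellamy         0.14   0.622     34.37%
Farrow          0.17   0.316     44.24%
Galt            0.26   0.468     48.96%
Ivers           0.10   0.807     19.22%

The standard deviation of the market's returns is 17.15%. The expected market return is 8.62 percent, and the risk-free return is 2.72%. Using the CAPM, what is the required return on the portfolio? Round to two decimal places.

β_Arden = 0.488 × 31.97% / 17.15% = 0.9097
β_Bellamy = 0.622 × 34.37% / 17.15% = 1.2465
β_Farrow = 0.316 × 44.24% / 17.15% = 0.8152
β_Galt = 0.468 × 48.96% / 17.15% = 1.3361
β_Ivers = 0.807 × 19.22% / 17.15% = 0.9044
β_P = Σ w_i β_i = 0.33×0.9097 + 0.14×1.2465 + 0.17×0.8152 + 0.26×1.3361 + 0.10×0.9044 = 1.0511
MRP = 8.62% − 2.72% = 5.90%
E(R_P) = R_f + β_P × MRP = 2.72% + 1.0511 × 5.90% = 8.92%

8.92%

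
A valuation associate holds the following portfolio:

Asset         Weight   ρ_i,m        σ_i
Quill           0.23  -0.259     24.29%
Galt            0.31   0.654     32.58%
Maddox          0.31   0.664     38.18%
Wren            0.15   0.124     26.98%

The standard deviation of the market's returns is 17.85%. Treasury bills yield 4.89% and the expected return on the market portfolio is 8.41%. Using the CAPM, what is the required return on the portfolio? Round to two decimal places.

β_Quill = -0.259 × 24.29% / 17.85% = -0.3524
β_Galt = 0.654 × 32.58% / 17.85% = 1.1937
β_Maddox = 0.664 × 38.18% / 17.85% = 1.4203
β_Wren = 0.124 × 26.98% / 17.85% = 0.1874
β_P = Σ w_i β_i = 0.23×-0.3524 + 0.31×1.1937 + 0.31×1.4203 + 0.15×0.1874 = 0.7574
MRP = 8.41% − 4.89% = 3.52%
E(R_P) = R_f + β_P × MRP = 4.89% + 0.7574 × 3.52% = 7.56%

7.56%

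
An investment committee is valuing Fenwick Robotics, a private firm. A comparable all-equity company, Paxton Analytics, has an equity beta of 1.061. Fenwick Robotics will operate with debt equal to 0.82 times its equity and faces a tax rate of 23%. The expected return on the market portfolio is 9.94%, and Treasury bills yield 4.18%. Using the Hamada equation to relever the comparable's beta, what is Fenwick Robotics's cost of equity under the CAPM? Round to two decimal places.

14.15%

β_L = β_U × [1 + (1 − t)(D/E)] = 1.061 × [1 + (1 − 0.23) × 0.82]
    = 1.061 × [1 + 0.77 × 0.82] = 1.061 × 1.6314 = 1.7309
MRP = 9.94% − 4.18% = 5.76%
E(R) = R_f + β_L × MRP = 4.18% + 1.7309 × 5.76% = 14.15%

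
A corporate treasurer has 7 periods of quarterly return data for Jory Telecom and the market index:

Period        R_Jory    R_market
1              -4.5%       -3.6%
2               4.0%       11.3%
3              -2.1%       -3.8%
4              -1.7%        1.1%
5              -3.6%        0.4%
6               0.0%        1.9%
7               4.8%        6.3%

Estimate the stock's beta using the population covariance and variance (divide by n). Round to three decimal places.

Mean R_i = (-4.5 + 4.0 − 2.1 − 1.7 − 3.6 + 0.0 + 4.8) / 7 = -0.4429%
Mean R_m = (-3.6 + 11.3 − 3.8 + 1.1 + 0.4 + 1.9 + 6.3) / 7 = 1.9429%
Σ(R_i − R̄_i)(R_m − R̄_m) = 102.3329  ⇒  Cov = 102.3329 / 7 = 14.6190
Σ(R_m − R̄_m)² = 173.3371  ⇒  Var(R_m) = 173.3371 / 7 = 24.7624
β = Cov / Var(R_m) = 14.6190 / 24.7624 = 0.5904

0.590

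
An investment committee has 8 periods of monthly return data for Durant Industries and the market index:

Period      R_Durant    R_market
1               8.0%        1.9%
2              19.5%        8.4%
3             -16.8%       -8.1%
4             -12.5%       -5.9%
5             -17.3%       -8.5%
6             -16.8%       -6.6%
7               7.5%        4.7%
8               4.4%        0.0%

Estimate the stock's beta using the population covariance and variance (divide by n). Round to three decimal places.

2.224

Mean R_i = (8.0 + 19.5 − 16.8 − 12.5 − 17.3 − 16.8 + 7.5 + 4.4) / 8 = -3.0000%
Mean R_m = (1.9 + 8.4 − 8.1 − 5.9 − 8.5 − 6.6 + 4.7 + 0.0) / 8 = -1.7625%
Σ(R_i − R̄_i)(R_m − R̄_m) = 639.7100  ⇒  Cov = 639.7100 / 8 = 79.9638
Σ(R_m − R̄_m)² = 287.6388  ⇒  Var(R_m) = 287.6388 / 8 = 35.9549
β = Cov / Var(R_m) = 79.9638 / 35.9549 = 2.2240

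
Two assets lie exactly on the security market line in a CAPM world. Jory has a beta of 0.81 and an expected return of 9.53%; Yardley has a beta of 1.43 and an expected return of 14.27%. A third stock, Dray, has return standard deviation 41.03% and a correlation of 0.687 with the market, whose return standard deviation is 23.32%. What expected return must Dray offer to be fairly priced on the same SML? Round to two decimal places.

MRP = (14.27% − 9.53%) / (1.43 − 0.81) = 7.6452%
R_f = 9.53% − 0.81 × 7.6452% = 3.3374%
β_Dray = ρ·σ_i/σ_m = 0.687 × 41.03 / 23.32 = 1.2087
E(R_Dray) = R_f + β × MRP = 3.3374% + 1.2087 × 7.6452% = 12.58%

12.58%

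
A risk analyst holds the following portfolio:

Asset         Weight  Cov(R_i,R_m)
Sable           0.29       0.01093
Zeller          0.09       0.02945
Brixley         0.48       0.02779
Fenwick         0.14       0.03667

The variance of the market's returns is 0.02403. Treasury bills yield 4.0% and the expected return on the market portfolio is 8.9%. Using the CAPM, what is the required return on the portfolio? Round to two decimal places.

8.95%

β_Sable = 0.01093 / 0.02403 = 0.4548
β_Zeller = 0.02945 / 0.02403 = 1.2256
β_Brixley = 0.02779 / 0.02403 = 1.1565
β_Fenwick = 0.03667 / 0.02403 = 1.5260
β_P = Σ w_i β_i = 0.29×0.4548 + 0.09×1.2256 + 0.48×1.1565 + 0.14×1.5260 = 1.0110
MRP = 8.9% − 4.0% = 4.90%
E(R_P) = R_f + β_P × MRP = 4.0% + 1.0110 × 4.9% = 8.95%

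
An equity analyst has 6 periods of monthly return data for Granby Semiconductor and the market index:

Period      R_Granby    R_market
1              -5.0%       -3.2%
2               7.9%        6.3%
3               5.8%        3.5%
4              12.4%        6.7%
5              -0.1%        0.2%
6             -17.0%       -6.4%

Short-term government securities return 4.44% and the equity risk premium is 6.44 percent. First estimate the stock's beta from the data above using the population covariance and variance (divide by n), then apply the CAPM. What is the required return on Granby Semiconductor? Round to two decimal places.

Mean R_i = (-5.0 + 7.9 + 5.8 + 12.4 − 0.1 − 17.0) / 6 = 0.6667%
Mean R_m = (-3.2 + 6.3 + 3.5 + 6.7 + 0.2 − 6.4) / 6 = 1.1833%
Σ(R_i − R̄_i)(R_m − R̄_m) = 273.1967  ⇒  Cov = 273.1967 / 6 = 45.5328
Σ(R_m − R̄_m)² = 139.6683  ⇒  Var(R_m) = 139.6683 / 6 = 23.2781
β = Cov / Var(R_m) = 45.5328 / 23.2781 = 1.9560
E(R) = R_f + β × MRP = 4.44% + 1.9560 × 6.44% = 17.04%

17.04%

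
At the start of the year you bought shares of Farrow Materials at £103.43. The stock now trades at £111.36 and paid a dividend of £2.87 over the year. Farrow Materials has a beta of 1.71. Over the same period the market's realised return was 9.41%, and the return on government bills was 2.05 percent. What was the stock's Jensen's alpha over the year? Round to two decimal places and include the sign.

-4.19%

Realised HPR = (P1 + D1 − P0) / P0 = (111.36 + 2.87 − 103.43) / 103.43 = 10.80 / 103.43 = 10.4418%
MRP = 9.41% − 2.05% = 7.36%
CAPM required = R_f + β·MRP = 2.05% + 1.71 × 7.36% = 14.6356%
α = realised − required = 10.4418% − 14.6356% = -4.19%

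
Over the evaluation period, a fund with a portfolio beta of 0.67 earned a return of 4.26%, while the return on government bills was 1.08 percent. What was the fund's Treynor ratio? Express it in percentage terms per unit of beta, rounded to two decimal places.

4.75%

Treynor = (R_P − R_f) / β_P = (4.26% − 1.08%) / 0.6700 = 3.18% / 0.6700 = 4.75%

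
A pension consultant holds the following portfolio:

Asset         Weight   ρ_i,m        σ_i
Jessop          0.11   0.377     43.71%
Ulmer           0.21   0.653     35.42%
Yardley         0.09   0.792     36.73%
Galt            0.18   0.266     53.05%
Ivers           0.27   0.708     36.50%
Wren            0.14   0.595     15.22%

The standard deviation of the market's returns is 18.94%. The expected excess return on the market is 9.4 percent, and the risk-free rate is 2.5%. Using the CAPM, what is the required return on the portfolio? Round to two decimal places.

β_Jessop = 0.377 × 43.71% / 18.94% = 0.8700
β_Ulmer = 0.653 × 35.42% / 18.94% = 1.2212
β_Yardley = 0.792 × 36.73% / 18.94% = 1.5359
β_Galt = 0.266 × 53.05% / 18.94% = 0.7451
β_Ivers = 0.708 × 36.50% / 18.94% = 1.3644
β_Wren = 0.595 × 15.22% / 18.94% = 0.4781
β_P = Σ w_i β_i = 0.11×0.8700 + 0.21×1.2212 + 0.09×1.5359 + 0.18×0.7451 + 0.27×1.3644 + 0.14×0.4781 = 1.0598
E(R_P) = R_f + β_P × MRP = 2.5% + 1.0598 × 9.4% = 12.46%

12.46%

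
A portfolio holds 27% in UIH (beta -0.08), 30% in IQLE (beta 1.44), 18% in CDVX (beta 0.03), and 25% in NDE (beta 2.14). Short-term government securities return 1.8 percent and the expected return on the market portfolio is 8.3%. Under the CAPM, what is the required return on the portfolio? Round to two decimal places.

β_P = Σ w_i β_i = 0.27×-0.08 + 0.30×1.44 + 0.18×0.03 + 0.25×2.14 = 0.9508
MRP = 8.3% − 1.8% = 6.50%
E(R_P) = R_f + β_P × MRP = 1.8% + 0.9508 × 6.5% = 7.98%

7.98%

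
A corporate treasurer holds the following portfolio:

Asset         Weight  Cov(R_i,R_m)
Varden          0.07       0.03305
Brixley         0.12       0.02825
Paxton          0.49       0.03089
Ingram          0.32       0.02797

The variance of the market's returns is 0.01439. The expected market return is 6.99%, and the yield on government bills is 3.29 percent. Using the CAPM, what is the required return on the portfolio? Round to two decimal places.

10.95%

β_Varden = 0.03305 / 0.01439 = 2.2967
β_Brixley = 0.02825 / 0.01439 = 1.9632
β_Paxton = 0.03089 / 0.01439 = 2.1466
β_Ingram = 0.02797 / 0.01439 = 1.9437
β_P = Σ w_i β_i = 0.07×2.2967 + 0.12×1.9632 + 0.49×2.1466 + 0.32×1.9437 = 2.0702
MRP = 6.99% − 3.29% = 3.70%
E(R_P) = R_f + β_P × MRP = 3.29% + 2.0702 × 3.70% = 10.95%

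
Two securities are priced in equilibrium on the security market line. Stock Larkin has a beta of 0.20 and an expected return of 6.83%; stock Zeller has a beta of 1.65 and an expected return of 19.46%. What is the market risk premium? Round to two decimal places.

Both satisfy E(R) = R_f + β·MRP, so the slope of the SML is
MRP = (19.46% − 6.83%) / (1.65 − 0.20) = 12.63% / 1.45 = 8.7103%

8.71%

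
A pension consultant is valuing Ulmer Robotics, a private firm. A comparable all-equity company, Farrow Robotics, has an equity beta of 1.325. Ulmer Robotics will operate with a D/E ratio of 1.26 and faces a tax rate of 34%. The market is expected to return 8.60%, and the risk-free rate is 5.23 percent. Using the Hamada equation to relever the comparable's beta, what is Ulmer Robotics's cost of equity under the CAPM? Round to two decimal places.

β_L = β_U × [1 + (1 − t)(D/E)] = 1.325 × [1 + (1 − 0.34) × 1.26]
    = 1.325 × [1 + 0.66 × 1.26] = 1.325 × 1.8316 = 2.4269
MRP = 8.60% − 5.23% = 3.37%
E(R) = R_f + β_L × MRP = 5.23% + 2.4269 × 3.37% = 13.41%

13.41%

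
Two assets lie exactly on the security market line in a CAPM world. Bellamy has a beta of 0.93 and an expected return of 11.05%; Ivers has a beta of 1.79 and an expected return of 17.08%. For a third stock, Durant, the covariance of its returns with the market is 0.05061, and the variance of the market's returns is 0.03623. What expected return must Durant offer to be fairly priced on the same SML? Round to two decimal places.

MRP = (17.08% − 11.05%) / (1.79 − 0.93) = 7.0116%
R_f = 11.05% − 0.93 × 7.0116% = 4.5292%
β_Durant = Cov / Var(R_m) = 0.05061 / 0.03623 = 1.3969
E(R_Durant) = R_f + β × MRP = 4.5292% + 1.3969 × 7.0116% = 14.32%

14.32%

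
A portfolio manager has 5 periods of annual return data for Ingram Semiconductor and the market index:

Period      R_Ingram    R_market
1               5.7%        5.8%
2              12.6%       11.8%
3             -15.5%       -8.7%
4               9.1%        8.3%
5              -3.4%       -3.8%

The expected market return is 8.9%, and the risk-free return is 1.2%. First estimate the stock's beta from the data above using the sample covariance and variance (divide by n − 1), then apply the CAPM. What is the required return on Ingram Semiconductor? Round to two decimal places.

Mean R_i = (5.7 + 12.6 − 15.5 + 9.1 − 3.4) / 5 = 1.7000%
Mean R_m = (5.8 + 11.8 − 8.7 + 8.3 − 3.8) / 5 = 2.6800%
Σ(R_i − R̄_i)(R_m − R̄_m) = 382.2600  ⇒  Cov = 382.2600 / 4 = 95.5650
Σ(R_m − R̄_m)² = 295.9880  ⇒  Var(R_m) = 295.9880 / 4 = 73.9970
β = Cov / Var(R_m) = 95.5650 / 73.9970 = 1.2915
MRP = 8.9% − 1.2% = 7.70%
E(R) = R_f + β × MRP = 1.2% + 1.2915 × 7.7% = 11.14%

11.14%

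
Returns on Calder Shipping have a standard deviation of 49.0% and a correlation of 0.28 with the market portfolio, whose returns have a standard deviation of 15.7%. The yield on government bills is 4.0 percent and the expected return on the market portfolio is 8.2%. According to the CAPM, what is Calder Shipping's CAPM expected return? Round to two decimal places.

7.67%

β = ρ × σ_i / σ_m = 0.28 × 49.0% / 15.7% = 0.8739
MRP = 8.2% − 4.0% = 4.20%
E(R) = 4.0% + 0.8739 × 4.2% = 7.67%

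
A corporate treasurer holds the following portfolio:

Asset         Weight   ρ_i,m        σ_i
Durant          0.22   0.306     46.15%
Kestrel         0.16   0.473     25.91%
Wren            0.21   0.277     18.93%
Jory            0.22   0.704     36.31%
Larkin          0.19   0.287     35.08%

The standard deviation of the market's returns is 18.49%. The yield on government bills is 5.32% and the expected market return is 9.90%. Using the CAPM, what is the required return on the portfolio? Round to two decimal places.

8.71%

β_Durant = 0.306 × 46.15% / 18.49% = 0.7638
β_Kestrel = 0.473 × 25.91% / 18.49% = 0.6628
β_Wren = 0.277 × 18.93% / 18.49% = 0.2836
β_Jory = 0.704 × 36.31% / 18.49% = 1.3825
β_Larkin = 0.287 × 35.08% / 18.49% = 0.5445
β_P = Σ w_i β_i = 0.22×0.7638 + 0.16×0.6628 + 0.21×0.2836 + 0.22×1.3825 + 0.19×0.5445 = 0.7412
MRP = 9.90% − 5.32% = 4.58%
E(R_P) = R_f + β_P × MRP = 5.32% + 0.7412 × 4.58% = 8.71%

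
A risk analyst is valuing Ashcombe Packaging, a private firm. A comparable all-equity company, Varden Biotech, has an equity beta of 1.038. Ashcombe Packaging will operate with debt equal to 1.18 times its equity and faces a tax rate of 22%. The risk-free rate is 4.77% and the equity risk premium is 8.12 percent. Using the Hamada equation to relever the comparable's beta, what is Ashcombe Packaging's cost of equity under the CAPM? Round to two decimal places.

20.96%

β_L = β_U × [1 + (1 − t)(D/E)] = 1.038 × [1 + (1 − 0.22) × 1.18]
    = 1.038 × [1 + 0.78 × 1.18] = 1.038 × 1.9204 = 1.9934
E(R) = R_f + β_L × MRP = 4.77% + 1.9934 × 8.12% = 20.96%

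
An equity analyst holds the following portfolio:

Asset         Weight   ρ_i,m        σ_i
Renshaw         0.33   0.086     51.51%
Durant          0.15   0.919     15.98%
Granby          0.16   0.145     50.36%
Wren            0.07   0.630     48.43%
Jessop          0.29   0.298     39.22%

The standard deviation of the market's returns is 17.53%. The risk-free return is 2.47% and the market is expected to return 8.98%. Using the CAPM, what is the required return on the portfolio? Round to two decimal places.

6.32%

β_Renshaw = 0.086 × 51.51% / 17.53% = 0.2527
β_Durant = 0.919 × 15.98% / 17.53% = 0.8377
β_Granby = 0.145 × 50.36% / 17.53% = 0.4166
β_Wren = 0.630 × 48.43% / 17.53% = 1.7405
β_Jessop = 0.298 × 39.22% / 17.53% = 0.6667
β_P = Σ w_i β_i = 0.33×0.2527 + 0.15×0.8377 + 0.16×0.4166 + 0.07×1.7405 + 0.29×0.6667 = 0.5909
MRP = 8.98% − 2.47% = 6.51%
E(R_P) = R_f + β_P × MRP = 2.47% + 0.5909 × 6.51% = 6.32%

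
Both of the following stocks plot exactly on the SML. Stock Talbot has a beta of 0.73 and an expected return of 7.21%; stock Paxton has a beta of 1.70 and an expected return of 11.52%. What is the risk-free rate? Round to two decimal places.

3.97%

Both satisfy E(R) = R_f + β·MRP, so the slope of the SML is
MRP = (11.52% − 7.21%) / (1.70 − 0.73) = 4.31% / 0.97 = 4.4433%
R_f = E(R_Talbot) − β_Talbot·MRP = 7.21% − 0.73 × 4.4433% = 3.9664%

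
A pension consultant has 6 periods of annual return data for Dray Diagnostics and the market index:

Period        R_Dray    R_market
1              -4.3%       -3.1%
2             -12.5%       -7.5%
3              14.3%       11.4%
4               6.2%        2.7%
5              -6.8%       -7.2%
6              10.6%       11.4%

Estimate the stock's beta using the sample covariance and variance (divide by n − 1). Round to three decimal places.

Mean R_i = (-4.3 − 12.5 + 14.3 + 6.2 − 6.8 + 10.6) / 6 = 1.2500%
Mean R_m = (-3.1 − 7.5 + 11.4 + 2.7 − 7.2 + 11.4) / 6 = 1.2833%
Σ(R_i − R̄_i)(R_m − R̄_m) = 447.0150  ⇒  Cov = 447.0150 / 5 = 89.4030
Σ(R_m − R̄_m)² = 375.0283  ⇒  Var(R_m) = 375.0283 / 5 = 75.0057
β = Cov / Var(R_m) = 89.4030 / 75.0057 = 1.1919

1.192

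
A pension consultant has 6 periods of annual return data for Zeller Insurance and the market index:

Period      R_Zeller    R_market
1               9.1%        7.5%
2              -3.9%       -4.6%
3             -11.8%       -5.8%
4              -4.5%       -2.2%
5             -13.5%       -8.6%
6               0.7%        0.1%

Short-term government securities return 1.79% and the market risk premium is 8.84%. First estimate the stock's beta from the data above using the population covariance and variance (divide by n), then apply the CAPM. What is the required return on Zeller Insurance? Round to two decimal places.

14.38%

Mean R_i = (9.1 − 3.9 − 11.8 − 4.5 − 13.5 + 0.7) / 6 = -3.9833%
Mean R_m = (7.5 − 4.6 − 5.8 − 2.2 − 8.6 + 0.1) / 6 = -2.2667%
Σ(R_i − R̄_i)(R_m − R̄_m) = 226.5267  ⇒  Cov = 226.5267 / 6 = 37.7545
Σ(R_m − R̄_m)² = 159.0333  ⇒  Var(R_m) = 159.0333 / 6 = 26.5056
β = Cov / Var(R_m) = 37.7545 / 26.5056 = 1.4244
E(R) = R_f + β × MRP = 1.79% + 1.4244 × 8.84% = 14.38%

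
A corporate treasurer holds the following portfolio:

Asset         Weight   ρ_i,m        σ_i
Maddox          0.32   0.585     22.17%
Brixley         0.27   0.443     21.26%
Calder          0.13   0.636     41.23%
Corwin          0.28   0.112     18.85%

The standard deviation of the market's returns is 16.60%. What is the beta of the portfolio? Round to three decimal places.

0.644

β_Maddox = 0.585 × 22.17% / 16.60% = 0.7813
β_Brixley = 0.443 × 21.26% / 16.60% = 0.5674
β_Calder = 0.636 × 41.23% / 16.60% = 1.5797
β_Corwin = 0.112 × 18.85% / 16.60% = 0.1272
β_P = Σ w_i β_i = 0.32×0.7813 + 0.27×0.5674 + 0.13×1.5797 + 0.28×0.1272 = 0.6442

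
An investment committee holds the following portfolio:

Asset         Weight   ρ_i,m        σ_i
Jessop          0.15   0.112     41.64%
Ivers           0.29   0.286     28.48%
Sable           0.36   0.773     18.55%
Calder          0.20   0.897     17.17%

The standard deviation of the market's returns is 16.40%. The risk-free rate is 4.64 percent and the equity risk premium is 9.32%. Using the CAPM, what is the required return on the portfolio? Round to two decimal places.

11.06%

β_Jessop = 0.112 × 41.64% / 16.40% = 0.2844
β_Ivers = 0.286 × 28.48% / 16.40% = 0.4967
β_Sable = 0.773 × 18.55% / 16.40% = 0.8743
β_Calder = 0.897 × 17.17% / 16.40% = 0.9391
β_P = Σ w_i β_i = 0.15×0.2844 + 0.29×0.4967 + 0.36×0.8743 + 0.20×0.9391 = 0.6893
E(R_P) = R_f + β_P × MRP = 4.64% + 0.6893 × 9.32% = 11.06%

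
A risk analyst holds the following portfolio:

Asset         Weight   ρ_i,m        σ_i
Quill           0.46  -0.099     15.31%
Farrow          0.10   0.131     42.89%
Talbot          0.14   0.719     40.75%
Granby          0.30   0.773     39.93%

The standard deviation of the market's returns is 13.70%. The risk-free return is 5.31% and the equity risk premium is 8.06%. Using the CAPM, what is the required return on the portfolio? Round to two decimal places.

13.09%

β_Quill = -0.099 × 15.31% / 13.70% = -0.1106
β_Farrow = 0.131 × 42.89% / 13.70% = 0.4101
β_Talbot = 0.719 × 40.75% / 13.70% = 2.1386
β_Granby = 0.773 × 39.93% / 13.70% = 2.2530
β_P = Σ w_i β_i = 0.46×-0.1106 + 0.10×0.4101 + 0.14×2.1386 + 0.30×2.2530 = 0.9654
E(R_P) = R_f + β_P × MRP = 5.31% + 0.9654 × 8.06% = 13.09%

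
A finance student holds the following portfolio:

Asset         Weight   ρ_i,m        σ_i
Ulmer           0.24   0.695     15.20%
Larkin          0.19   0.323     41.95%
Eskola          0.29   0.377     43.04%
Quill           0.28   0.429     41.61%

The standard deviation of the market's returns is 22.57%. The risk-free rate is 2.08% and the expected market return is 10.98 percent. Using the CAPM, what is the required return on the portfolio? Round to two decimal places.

β_Ulmer = 0.695 × 15.20% / 22.57% = 0.4681
β_Larkin = 0.323 × 41.95% / 22.57% = 0.6003
β_Eskola = 0.377 × 43.04% / 22.57% = 0.7189
β_Quill = 0.429 × 41.61% / 22.57% = 0.7909
β_P = Σ w_i β_i = 0.24×0.4681 + 0.19×0.6003 + 0.29×0.7189 + 0.28×0.7909 = 0.6563
MRP = 10.98% − 2.08% = 8.90%
E(R_P) = R_f + β_P × MRP = 2.08% + 0.6563 × 8.90% = 7.92%

7.92%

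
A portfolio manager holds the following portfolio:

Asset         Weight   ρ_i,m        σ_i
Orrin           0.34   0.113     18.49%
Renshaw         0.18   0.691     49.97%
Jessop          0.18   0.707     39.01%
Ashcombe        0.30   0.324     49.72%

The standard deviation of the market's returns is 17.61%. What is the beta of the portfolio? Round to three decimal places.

0.950

β_Orrin = 0.113 × 18.49% / 17.61% = 0.1186
β_Renshaw = 0.691 × 49.97% / 17.61% = 1.9608
β_Jessop = 0.707 × 39.01% / 17.61% = 1.5662
β_Ashcombe = 0.324 × 49.72% / 17.61% = 0.9148
β_P = Σ w_i β_i = 0.34×0.1186 + 0.18×1.9608 + 0.18×1.5662 + 0.30×0.9148 = 0.9496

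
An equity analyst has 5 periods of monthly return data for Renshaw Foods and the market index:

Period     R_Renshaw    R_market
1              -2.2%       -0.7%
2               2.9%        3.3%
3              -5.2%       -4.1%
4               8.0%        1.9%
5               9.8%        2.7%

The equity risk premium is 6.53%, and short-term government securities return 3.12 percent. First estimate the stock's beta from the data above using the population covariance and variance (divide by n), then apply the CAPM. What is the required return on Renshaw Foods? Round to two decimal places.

14.69%

Mean R_i = (-2.2 + 2.9 − 5.2 + 8.0 + 9.8) / 5 = 2.6600%
Mean R_m = (-0.7 + 3.3 − 4.1 + 1.9 + 2.7) / 5 = 0.6200%
Σ(R_i − R̄_i)(R_m − R̄_m) = 65.8440  ⇒  Cov = 65.8440 / 5 = 13.1688
Σ(R_m − R̄_m)² = 37.1680  ⇒  Var(R_m) = 37.1680 / 5 = 7.4336
β = Cov / Var(R_m) = 13.1688 / 7.4336 = 1.7715
E(R) = R_f + β × MRP = 3.12% + 1.7715 × 6.53% = 14.69%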